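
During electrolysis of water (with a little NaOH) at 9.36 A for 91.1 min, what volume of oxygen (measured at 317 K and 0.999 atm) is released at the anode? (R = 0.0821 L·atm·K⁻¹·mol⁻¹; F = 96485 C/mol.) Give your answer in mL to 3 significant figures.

3450 mL

Charge passed = 9.36 × 5466 = 51160 C
Moles of electrons = 51160 / 96485 = 0.5302 mol
2H₂O → O₂ + 4H⁺ + 4e⁻, so n(O₂) = 0.5302 / 4 = 0.1326 mol
V = nRT/P = 0.1326 × 0.0821 × 317 / 0.999 = 3.454 L
= 3450 mL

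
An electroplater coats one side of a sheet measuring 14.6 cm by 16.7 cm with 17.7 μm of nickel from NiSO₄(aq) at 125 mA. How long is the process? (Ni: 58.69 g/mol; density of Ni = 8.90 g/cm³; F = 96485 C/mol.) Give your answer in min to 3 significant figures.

1680 min

Plated area = 14.6 × 16.7 = 243.8 cm²
Volume = 243.8 × 17.7×10⁻⁴ cm = 0.4315 cm³
m(Ni) = 0.4315 × 8.90 = 3.840 g
n(Ni) = 3.840 / 58.69 = 0.06543 mol; n(e⁻) = 2 × 0.06543 = 0.1309 mol
Q = 0.1309 × 96485 = 12630 C
t = 12630 / 0.125 = 1.010×10^5 s = 1680 min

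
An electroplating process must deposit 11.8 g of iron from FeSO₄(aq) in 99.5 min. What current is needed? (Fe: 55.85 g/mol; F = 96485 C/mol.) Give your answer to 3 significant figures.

n(Fe) = 11.8 / 55.85 = 0.2113 mol
Fe²⁺ + 2e⁻ → Fe, so n(e⁻) = 2 × 0.2113 = 0.4226 mol
Q = 0.4226 × 96485 = 40770 C
I = Q / t = 40770 / 5970 s = 6.83 A

6.83 A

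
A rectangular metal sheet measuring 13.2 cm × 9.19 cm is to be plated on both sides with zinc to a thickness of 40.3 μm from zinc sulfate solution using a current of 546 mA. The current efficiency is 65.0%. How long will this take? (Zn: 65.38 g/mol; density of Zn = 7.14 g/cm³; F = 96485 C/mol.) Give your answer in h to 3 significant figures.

16.1 h

Plated area = 2 × 13.2 × 9.19 = 242.6 cm²
Volume = 242.6 × 40.3×10⁻⁴ cm = 0.9777 cm³
m(Zn) = 0.9777 × 7.14 = 6.981 g
n(Zn) = 6.981 / 65.38 = 0.1068 mol; n(e⁻) = 2 × 0.1068 = 0.2136 mol
Q = 0.2136 × 96485 / 0.650 = 31710 C
t = 31710 / 0.546 = 58080 s = 16.1 h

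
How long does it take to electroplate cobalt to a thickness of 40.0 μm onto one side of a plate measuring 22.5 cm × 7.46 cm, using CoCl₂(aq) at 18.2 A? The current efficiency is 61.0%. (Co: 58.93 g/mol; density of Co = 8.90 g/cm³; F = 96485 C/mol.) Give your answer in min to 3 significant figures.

29.4 min

Plated area = 22.5 × 7.46 = 167.9 cm²
Volume = 167.9 × 40.0×10⁻⁴ cm = 0.6716 cm³
m(Co) = 0.6716 × 8.90 = 5.977 g
n(Co) = 5.977 / 58.93 = 0.1014 mol; n(e⁻) = 2 × 0.1014 = 0.2028 mol
Q = 0.2028 × 96485 / 0.610 = 32080 C
t = 32080 / 18.2 = 1763 s = 29.4 min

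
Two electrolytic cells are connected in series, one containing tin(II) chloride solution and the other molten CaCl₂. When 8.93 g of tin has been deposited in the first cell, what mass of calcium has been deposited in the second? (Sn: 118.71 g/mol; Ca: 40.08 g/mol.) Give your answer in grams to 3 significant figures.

n(Sn) = 8.93 / 118.71 = 0.07523 mol
Sn²⁺ + 2e⁻ → Sn, so n(e⁻) = 2 × 0.07523 = 0.1505 mol
Since the cells are in series, n(e⁻) in the Ca cell is also 0.1505 mol.
Ca²⁺ + 2e⁻ → Ca, so n(Ca) = 0.1505 / 2 = 0.07525 mol
m(Ca) = 0.07525 × 40.08 = 3.02 g

3.02 g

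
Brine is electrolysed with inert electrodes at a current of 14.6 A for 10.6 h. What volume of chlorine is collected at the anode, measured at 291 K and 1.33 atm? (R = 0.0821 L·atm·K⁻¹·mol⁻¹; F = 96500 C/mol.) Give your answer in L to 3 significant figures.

51.9 L

Charge passed = 14.6 × 38160 = 5.571×10^5 C
n(e⁻) = Q/F = 5.571×10^5/96500 = 5.773 mol
2Cl⁻ → Cl₂ + 2e⁻, so n(Cl₂) = 5.773 / 2 = 2.887 mol
V = nRT/P = 2.887 × 0.0821 × 291 / 1.33 = 51.86 L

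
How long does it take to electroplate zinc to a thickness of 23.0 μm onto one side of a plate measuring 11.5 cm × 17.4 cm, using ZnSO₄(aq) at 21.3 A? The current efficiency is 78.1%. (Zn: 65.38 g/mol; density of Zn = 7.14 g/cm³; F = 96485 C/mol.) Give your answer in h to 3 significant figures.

0.162 h

Plated area = 11.5 × 17.4 = 200.1 cm²
Volume = 200.1 × 23.0×10⁻⁴ cm = 0.4602 cm³
m(Zn) = 0.4602 × 7.14 = 3.286 g
n(Zn) = 3.286 / 65.38 = 0.05026 mol; n(e⁻) = 2 × 0.05026 = 0.1005 mol
Q = 0.1005 × 96485 / 0.781 = 12420 C
t = 12420 / 21.3 = 583.1 s = 0.162 h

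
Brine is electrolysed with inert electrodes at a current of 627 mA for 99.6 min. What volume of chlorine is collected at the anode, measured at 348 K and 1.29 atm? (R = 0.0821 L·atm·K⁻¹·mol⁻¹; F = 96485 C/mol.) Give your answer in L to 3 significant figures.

Charge passed = 0.627 × 5976 = 3747 C
Moles of electrons = 3747 / 96485 = 0.03884 mol
2Cl⁻ → Cl₂ + 2e⁻, so n(Cl₂) = 0.03884 / 2 = 0.01942 mol
V = nRT/P = 0.01942 × 0.0821 × 348 / 1.29 = 0.4301 L

0.430 L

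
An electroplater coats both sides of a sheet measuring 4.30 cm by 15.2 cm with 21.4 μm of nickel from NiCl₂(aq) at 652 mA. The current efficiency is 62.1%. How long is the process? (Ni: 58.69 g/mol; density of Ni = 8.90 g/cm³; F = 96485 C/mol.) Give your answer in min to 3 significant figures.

Plated area = 2 × 4.30 × 15.2 = 130.7 cm²
Volume = 130.7 × 21.4×10⁻⁴ cm = 0.2797 cm³
m(Ni) = 0.2797 × 8.90 = 2.489 g
n(Ni) = 2.489 / 58.69 = 0.04241 mol; n(e⁻) = 2 × 0.04241 = 0.08482 mol
Q = 0.08482 × 96485 / 0.621 = 13180 C
t = 13180 / 0.652 = 20210 s = 337 min

337 min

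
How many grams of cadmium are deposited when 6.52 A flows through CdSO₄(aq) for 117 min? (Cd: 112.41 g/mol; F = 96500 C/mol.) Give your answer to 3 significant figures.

26.7 g

Q = It = 6.52 × 7020 = 45770 C
n(e⁻) = Q/F = 45770/96500 = 0.4743 mol
Cd²⁺ + 2e⁻ → Cd, so n(Cd) = 0.4743 / 2 = 0.2372 mol
m = 0.2372 × 112.41 = 26.7 g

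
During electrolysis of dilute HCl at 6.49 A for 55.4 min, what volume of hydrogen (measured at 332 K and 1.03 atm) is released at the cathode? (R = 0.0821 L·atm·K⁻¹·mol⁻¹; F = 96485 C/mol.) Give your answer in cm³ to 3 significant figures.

2960 cm³

Q = It = 6.49 × 3324 = 21570 C
Moles of electrons = 21570 / 96485 = 0.2236 mol
2H⁺ + 2e⁻ → H₂, so n(H₂) = 0.2236 / 2 = 0.1118 mol
V = nRT/P = 0.1118 × 0.0821 × 332 / 1.03 = 2.959 L
= 2960 cm³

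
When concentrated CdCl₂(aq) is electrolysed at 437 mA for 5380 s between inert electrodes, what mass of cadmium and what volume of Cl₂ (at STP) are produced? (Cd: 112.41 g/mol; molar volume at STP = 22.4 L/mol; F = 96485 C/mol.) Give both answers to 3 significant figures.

1.37 g Cd; 0.273 L Cl₂

Q = 0.437 × 5380 = 2351 C; n(e⁻) = 2351 / 96485 = 0.02437 mol
Cathode: Cd²⁺ + 2e⁻ → Cd → n(Cd) = 0.02437/2 = 0.01219 mol → 1.37 g
Anode: 2Cl⁻ → Cl₂ + 2e⁻ → n(Cl₂) = 0.02437/2 = 0.01219 mol → 0.273 L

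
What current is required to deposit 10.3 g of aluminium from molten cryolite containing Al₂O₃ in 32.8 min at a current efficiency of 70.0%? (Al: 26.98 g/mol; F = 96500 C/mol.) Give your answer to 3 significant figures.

80.2 A

n(Al) = 10.3 / 26.98 = 0.3818 mol
Al³⁺ + 3e⁻ → Al, so n(e⁻) = 3 × 0.3818 = 1.145 mol
Q = 1.145 × 96500 / 0.700 = 1.578×10^5 C
I = Q / t = 1.578×10^5 / 1968 s = 80.2 A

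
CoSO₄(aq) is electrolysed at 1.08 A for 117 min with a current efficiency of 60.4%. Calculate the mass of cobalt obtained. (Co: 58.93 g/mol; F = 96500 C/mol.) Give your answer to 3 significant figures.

Q = 1.08 × 7020 = 7582 C
n(e⁻) = 7582 / 96500 = 0.07857 mol
Co²⁺ + 2e⁻ → Co, so theoretical m(Co) = 0.03929 × 58.93 = 2.315 g
Actual mass = 60.4% × 2.315 = 1.40 g

1.40 g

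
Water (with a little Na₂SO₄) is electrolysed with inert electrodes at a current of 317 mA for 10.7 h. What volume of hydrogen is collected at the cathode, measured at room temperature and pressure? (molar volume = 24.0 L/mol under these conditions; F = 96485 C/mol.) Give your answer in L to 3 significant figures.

1.52 L

Q = It = 0.317 × 38520 = 12210 C
Moles of electrons = 12210 / 96485 = 0.1265 mol
2H⁺ + 2e⁻ → H₂, so n(H₂) = 0.1265 / 2 = 0.06325 mol
V = 0.06325 × 24.0 = 1.518 L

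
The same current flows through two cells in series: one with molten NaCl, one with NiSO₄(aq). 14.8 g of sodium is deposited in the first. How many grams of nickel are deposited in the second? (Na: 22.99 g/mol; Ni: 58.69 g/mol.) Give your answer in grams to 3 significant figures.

n(Na) = 14.8 / 22.99 = 0.6438 mol
Na⁺ + e⁻ → Na, so n(e⁻) = 0.6438 mol
The cells are in series, so the same charge (and hence the same n(e⁻) = 0.6438 mol) passes through both.
Ni²⁺ + 2e⁻ → Ni, so n(Ni) = 0.6438 / 2 = 0.3219 mol
m(Ni) = 0.3219 × 58.69 = 18.9 g

18.9 g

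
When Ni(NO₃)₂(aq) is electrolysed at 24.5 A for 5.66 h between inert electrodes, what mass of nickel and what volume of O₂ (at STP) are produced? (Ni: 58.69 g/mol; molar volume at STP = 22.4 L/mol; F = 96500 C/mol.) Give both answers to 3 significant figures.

152 g Ni; 29.0 L O₂

Q = 24.5 × 20376 = 4.992×10^5 C; n(e⁻) = 4.992×10^5 / 96500 = 5.173 mol
Cathode: Ni²⁺ + 2e⁻ → Ni → n(Ni) = 5.173/2 = 2.587 mol → 152 g
Anode: 2H₂O → O₂ + 4H⁺ + 4e⁻ → n(O₂) = 5.173/4 = 1.293 mol → 29.0 L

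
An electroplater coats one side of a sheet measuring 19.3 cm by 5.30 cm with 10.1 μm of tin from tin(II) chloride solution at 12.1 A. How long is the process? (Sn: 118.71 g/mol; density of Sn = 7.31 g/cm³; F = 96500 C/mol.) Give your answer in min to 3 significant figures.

1.69 min

Plated area = 19.3 × 5.30 = 102.3 cm²
Volume = 102.3 × 10.1×10⁻⁴ cm = 0.1033 cm³
m(Sn) = 0.1033 × 7.31 = 0.7551 g
n(Sn) = 0.7551 / 118.71 = 0.006361 mol; n(e⁻) = 2 × 0.006361 = 0.01272 mol
Q = 0.01272 × 96500 = 1227 C
t = 1227 / 12.1 = 101.4 s = 1.69 min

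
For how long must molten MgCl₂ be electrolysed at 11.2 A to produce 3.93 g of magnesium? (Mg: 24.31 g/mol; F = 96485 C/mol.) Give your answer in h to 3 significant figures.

0.774 h

n(Mg) = 3.93 / 24.31 = 0.1617 mol
Mg²⁺ + 2e⁻ → Mg, so n(e⁻) = 2 × 0.1617 = 0.3234 mol
Q = 0.3234 × 96485 = 31200 C
t = Q / I = 31200 / 11.2 = 2786 s = 0.774 h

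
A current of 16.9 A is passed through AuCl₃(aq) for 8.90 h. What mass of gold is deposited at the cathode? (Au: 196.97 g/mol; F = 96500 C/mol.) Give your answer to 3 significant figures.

368 g

Q = 16.9 A × 32040 s = 5.415×10^5 C
n(e⁻) = Q/F = 5.415×10^5/96500 = 5.611 mol
Au³⁺ + 3e⁻ → Au, so n(Au) = 5.611 / 3 = 1.870 mol
m = 1.870 × 196.97 = 368 g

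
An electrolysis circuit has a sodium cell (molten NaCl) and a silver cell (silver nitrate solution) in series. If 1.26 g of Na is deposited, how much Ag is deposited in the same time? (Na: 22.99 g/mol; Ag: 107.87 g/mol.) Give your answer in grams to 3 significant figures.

5.91 g

n(Na) = 1.26 / 22.99 = 0.05481 mol
Na⁺ + e⁻ → Na, so n(e⁻) = 0.05481 mol
Same current for the same time ⇒ same n(e⁻) = 0.05481 mol in both cells.
Ag⁺ + e⁻ → Ag, so n(Ag) = 0.05481 mol
m(Ag) = 0.05481 × 107.87 = 5.91 g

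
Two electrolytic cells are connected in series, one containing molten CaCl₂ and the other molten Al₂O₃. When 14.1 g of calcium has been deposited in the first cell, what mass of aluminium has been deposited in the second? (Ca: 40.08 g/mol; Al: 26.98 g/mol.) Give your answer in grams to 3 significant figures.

n(Ca) = 14.1 / 40.08 = 0.3518 mol
Ca²⁺ + 2e⁻ → Ca, so n(e⁻) = 2 × 0.3518 = 0.7036 mol
The cells are in series, so the same charge (and hence the same n(e⁻) = 0.7036 mol) passes through both.
Al³⁺ + 3e⁻ → Al, so n(Al) = 0.7036 / 3 = 0.2345 mol
m(Al) = 0.2345 × 26.98 = 6.33 g

6.33 g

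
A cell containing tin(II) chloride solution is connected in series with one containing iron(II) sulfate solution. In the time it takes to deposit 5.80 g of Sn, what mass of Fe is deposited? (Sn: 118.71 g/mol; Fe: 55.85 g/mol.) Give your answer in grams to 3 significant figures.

n(Sn) = 5.80 / 118.71 = 0.04886 mol
Sn²⁺ + 2e⁻ → Sn, so n(e⁻) = 2 × 0.04886 = 0.09772 mol
The cells are in series, so the same charge (and hence the same n(e⁻) = 0.09772 mol) passes through both.
Fe²⁺ + 2e⁻ → Fe, so n(Fe) = 0.09772 / 2 = 0.04886 mol
m(Fe) = 0.04886 × 55.85 = 2.73 g

2.73 g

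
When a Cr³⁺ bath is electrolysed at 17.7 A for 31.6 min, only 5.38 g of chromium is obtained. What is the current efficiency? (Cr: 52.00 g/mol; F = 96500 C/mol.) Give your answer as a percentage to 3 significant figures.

89.3%

Q = 17.7 × 1896 = 33560 C
n(e⁻) = 33560 / 96500 = 0.3478 mol
Cr³⁺ + 3e⁻ → Cr, so theoretical n(Cr) = 0.1159 mol → 6.027 g
Efficiency = 5.38 / 6.027 = 0.8926 = 89.3%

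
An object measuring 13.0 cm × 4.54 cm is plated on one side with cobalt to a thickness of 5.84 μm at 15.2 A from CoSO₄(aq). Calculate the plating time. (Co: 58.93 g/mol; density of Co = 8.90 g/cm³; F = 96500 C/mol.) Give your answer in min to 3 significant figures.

Plated area = 13.0 × 4.54 = 59.02 cm²
Volume = 59.02 × 5.84×10⁻⁴ cm = 0.03447 cm³
m(Co) = 0.03447 × 8.90 = 0.3068 g
n(Co) = 0.3068 / 58.93 = 0.005206 mol; n(e⁻) = 2 × 0.005206 = 0.01041 mol
Q = 0.01041 × 96500 = 1005 C
t = 1005 / 15.2 = 66.12 s = 1.10 min

1.10 min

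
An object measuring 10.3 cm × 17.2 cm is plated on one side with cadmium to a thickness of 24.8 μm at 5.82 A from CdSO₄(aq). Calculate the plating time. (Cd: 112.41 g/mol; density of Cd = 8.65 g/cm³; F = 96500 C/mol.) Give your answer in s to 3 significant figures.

Plated area = 10.3 × 17.2 = 177.2 cm²
Volume = 177.2 × 24.8×10⁻⁴ cm = 0.4395 cm³
m(Cd) = 0.4395 × 8.65 = 3.802 g
n(Cd) = 3.802 / 112.41 = 0.03382 mol; n(e⁻) = 2 × 0.03382 = 0.06764 mol
Q = 0.06764 × 96500 = 6527 C
t = 6527 / 5.82 = 1121 s

1120 s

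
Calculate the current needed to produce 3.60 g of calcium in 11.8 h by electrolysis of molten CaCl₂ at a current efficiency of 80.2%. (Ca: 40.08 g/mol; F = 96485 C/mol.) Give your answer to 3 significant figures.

n(Ca) = 3.60 / 40.08 = 0.08982 mol
Ca²⁺ + 2e⁻ → Ca, so n(e⁻) = 2 × 0.08982 = 0.1796 mol
Q = 0.1796 × 96485 / 0.802 = 21610 C
I = Q / t = 21610 / 42480 s = 0.509 A

0.509 A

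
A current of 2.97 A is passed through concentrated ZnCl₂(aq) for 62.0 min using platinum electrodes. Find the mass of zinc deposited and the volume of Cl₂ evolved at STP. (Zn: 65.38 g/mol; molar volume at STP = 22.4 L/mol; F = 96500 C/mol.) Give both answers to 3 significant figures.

3.74 g Zn; 1.28 L Cl₂

Q = 2.97 × 3720 = 11050 C; n(e⁻) = 11050 / 96500 = 0.1145 mol
Cathode: Zn²⁺ + 2e⁻ → Zn → n(Zn) = 0.1145/2 = 0.05725 mol → 3.74 g
Anode: 2Cl⁻ → Cl₂ + 2e⁻ → n(Cl₂) = 0.1145/2 = 0.05725 mol → 1.28 L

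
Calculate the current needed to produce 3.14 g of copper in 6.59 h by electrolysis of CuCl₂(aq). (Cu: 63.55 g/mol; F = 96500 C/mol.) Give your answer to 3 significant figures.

n(Cu) = 3.14 / 63.55 = 0.04941 mol
Cu²⁺ + 2e⁻ → Cu, so n(e⁻) = 2 × 0.04941 = 0.09882 mol
Q = 0.09882 × 96500 = 9536 C
I = Q / t = 9536 / 23724 s = 0.402 A

0.402 A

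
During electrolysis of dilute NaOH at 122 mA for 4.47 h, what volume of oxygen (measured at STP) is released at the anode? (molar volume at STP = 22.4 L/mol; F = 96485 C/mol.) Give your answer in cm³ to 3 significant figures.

114 cm³

Q = It = 0.122 × 16092 = 1963 C
n(e⁻) = 1963 / 96485 = 0.02035 mol
2H₂O → O₂ + 4H⁺ + 4e⁻, so n(O₂) = 0.02035 / 4 = 0.005088 mol
V = 0.005088 × 22.4 = 0.1140 L
= 114 cm³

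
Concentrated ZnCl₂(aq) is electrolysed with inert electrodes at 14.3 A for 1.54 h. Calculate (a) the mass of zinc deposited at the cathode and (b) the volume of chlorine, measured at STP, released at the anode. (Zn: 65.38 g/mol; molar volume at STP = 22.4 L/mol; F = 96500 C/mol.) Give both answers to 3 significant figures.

Q = 14.3 × 5544 = 79280 C; n(e⁻) = 79280 / 96500 = 0.8216 mol
Cathode: Zn²⁺ + 2e⁻ → Zn → n(Zn) = 0.8216/2 = 0.4108 mol → 26.9 g
Anode: 2Cl⁻ → Cl₂ + 2e⁻ → n(Cl₂) = 0.8216/2 = 0.4108 mol → 9.20 L

26.9 g Zn; 9.20 L Cl₂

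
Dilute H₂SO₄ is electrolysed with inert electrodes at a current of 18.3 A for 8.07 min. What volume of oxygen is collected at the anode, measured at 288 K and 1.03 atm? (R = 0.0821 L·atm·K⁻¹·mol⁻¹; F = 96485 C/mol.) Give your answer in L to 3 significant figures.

Q = 18.3 A × 484.2 s = 8861 C
n(e⁻) = 8861 / 96485 = 0.09184 mol
2H₂O → O₂ + 4H⁺ + 4e⁻, so n(O₂) = 0.09184 / 4 = 0.02296 mol
V = nRT/P = 0.02296 × 0.0821 × 288 / 1.03 = 0.5271 L

0.527 L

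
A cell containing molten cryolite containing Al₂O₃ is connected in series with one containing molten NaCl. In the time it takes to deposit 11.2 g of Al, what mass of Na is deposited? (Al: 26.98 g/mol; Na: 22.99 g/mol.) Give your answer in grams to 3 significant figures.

n(Al) = 11.2 / 26.98 = 0.4151 mol
Al³⁺ + 3e⁻ → Al, so n(e⁻) = 3 × 0.4151 = 1.245 mol
The cells are in series, so the same charge (and hence the same n(e⁻) = 1.245 mol) passes through both.
Na⁺ + e⁻ → Na, so n(Na) = 1.245 mol
m(Na) = 1.245 × 22.99 = 28.6 g

28.6 g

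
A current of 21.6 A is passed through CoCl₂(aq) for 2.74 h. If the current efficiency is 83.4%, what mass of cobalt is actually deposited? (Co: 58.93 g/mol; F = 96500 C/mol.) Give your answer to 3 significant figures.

54.3 g

Q = 21.6 × 9864 = 2.131×10^5 C
n(e⁻) = 2.131×10^5 / 96500 = 2.208 mol
Co²⁺ + 2e⁻ → Co, so theoretical m(Co) = 1.104 × 58.93 = 65.06 g
Actual mass = 83.4% × 65.06 = 54.3 g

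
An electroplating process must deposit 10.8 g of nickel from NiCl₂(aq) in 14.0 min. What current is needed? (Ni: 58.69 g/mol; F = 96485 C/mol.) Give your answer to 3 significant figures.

42.3 A

n(Ni) = 10.8 / 58.69 = 0.1840 mol
Ni²⁺ + 2e⁻ → Ni, so n(e⁻) = 2 × 0.1840 = 0.3680 mol
Q = 0.3680 × 96485 = 35510 C
I = Q / t = 35510 / 840 s = 42.3 A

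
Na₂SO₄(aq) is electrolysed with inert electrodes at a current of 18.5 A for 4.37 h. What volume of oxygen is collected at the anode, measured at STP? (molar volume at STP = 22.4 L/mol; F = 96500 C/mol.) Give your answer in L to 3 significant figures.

16.9 L

Q = It = 18.5 × 15732 = 2.910×10^5 C
Moles of electrons = 2.910×10^5 / 96500 = 3.016 mol
2H₂O → O₂ + 4H⁺ + 4e⁻, so n(O₂) = 3.016 / 4 = 0.7540 mol
V = 0.7540 × 22.4 = 16.89 L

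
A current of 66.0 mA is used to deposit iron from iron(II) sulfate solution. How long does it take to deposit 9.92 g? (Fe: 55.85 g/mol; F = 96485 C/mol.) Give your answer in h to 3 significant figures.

144 h

n(Fe) = 9.92 / 55.85 = 0.1776 mol
Fe²⁺ + 2e⁻ → Fe, so n(e⁻) = 2 × 0.1776 = 0.3552 mol
Q = 0.3552 × 96485 = 34270 C
t = Q / I = 34270 / 0.0660 = 5.192×10^5 s = 144 h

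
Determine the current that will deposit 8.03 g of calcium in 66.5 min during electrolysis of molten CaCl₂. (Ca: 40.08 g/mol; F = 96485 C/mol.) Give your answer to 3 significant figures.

n(Ca) = 8.03 / 40.08 = 0.2003 mol
Ca²⁺ + 2e⁻ → Ca, so n(e⁻) = 2 × 0.2003 = 0.4006 mol
Q = 0.4006 × 96485 = 38650 C
I = Q / t = 38650 / 3990 s = 9.69 A

9.69 A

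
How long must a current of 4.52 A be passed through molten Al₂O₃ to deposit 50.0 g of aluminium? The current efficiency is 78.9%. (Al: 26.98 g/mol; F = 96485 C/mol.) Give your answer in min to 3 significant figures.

n(Al) = 50.0 / 26.98 = 1.853 mol
Al³⁺ + 3e⁻ → Al, so n(e⁻) = 3 × 1.853 = 5.559 mol
Q = 5.559 × 96485 / 0.789 = 6.798×10^5 C
t = Q / I = 6.798×10^5 / 4.52 = 1.504×10^5 s = 2510 min

2510 min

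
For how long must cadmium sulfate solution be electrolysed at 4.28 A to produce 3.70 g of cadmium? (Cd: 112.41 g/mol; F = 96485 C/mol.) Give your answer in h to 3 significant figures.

0.412 h

n(Cd) = 3.70 / 112.41 = 0.03292 mol
Cd²⁺ + 2e⁻ → Cd, so n(e⁻) = 2 × 0.03292 = 0.06584 mol
Q = 0.06584 × 96485 = 6353 C
t = Q / I = 6353 / 4.28 = 1484 s = 0.412 h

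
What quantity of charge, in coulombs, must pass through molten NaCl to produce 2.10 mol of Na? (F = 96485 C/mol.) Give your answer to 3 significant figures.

2.03×10^5 C

Na⁺ + e⁻ → Na, so n(e⁻) = 1 × 2.10 = 2.100 mol
Q = 2.100 × 96485 = 2.026×10^5 C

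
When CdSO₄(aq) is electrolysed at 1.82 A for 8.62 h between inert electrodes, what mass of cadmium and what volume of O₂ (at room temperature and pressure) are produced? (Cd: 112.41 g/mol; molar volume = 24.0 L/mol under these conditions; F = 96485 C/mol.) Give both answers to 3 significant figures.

32.9 g Cd; 3.51 L O₂

Q = 1.82 × 31032 = 56480 C; n(e⁻) = 56480 / 96485 = 0.5854 mol
Cathode: Cd²⁺ + 2e⁻ → Cd → n(Cd) = 0.5854/2 = 0.2927 mol → 32.9 g
Anode: 2H₂O → O₂ + 4H⁺ + 4e⁻ → n(O₂) = 0.5854/4 = 0.1464 mol → 3.51 L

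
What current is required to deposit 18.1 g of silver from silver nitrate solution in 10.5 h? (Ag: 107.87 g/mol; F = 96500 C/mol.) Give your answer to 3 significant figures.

0.428 A

n(Ag) = 18.1 / 107.87 = 0.1678 mol
Ag⁺ + e⁻ → Ag, so n(e⁻) = 0.1678 mol
Q = 0.1678 × 96500 = 16190 C
I = Q / t = 16190 / 37800 s = 0.428 A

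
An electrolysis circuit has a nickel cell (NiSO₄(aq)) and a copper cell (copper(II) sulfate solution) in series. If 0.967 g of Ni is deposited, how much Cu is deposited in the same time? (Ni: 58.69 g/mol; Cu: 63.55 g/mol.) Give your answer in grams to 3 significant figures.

1.05 g

n(Ni) = 0.967 / 58.69 = 0.01648 mol
Ni²⁺ + 2e⁻ → Ni, so n(e⁻) = 2 × 0.01648 = 0.03296 mol
Same current for the same time ⇒ same n(e⁻) = 0.03296 mol in both cells.
Cu²⁺ + 2e⁻ → Cu, so n(Cu) = 0.03296 / 2 = 0.01648 mol
m(Cu) = 0.01648 × 63.55 = 1.05 g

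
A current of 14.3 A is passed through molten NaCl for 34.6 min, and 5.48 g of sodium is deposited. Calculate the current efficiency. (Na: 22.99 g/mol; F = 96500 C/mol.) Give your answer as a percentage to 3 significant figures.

77.5%

Q = 14.3 × 2076 = 29690 C
n(e⁻) = 29690 / 96500 = 0.3077 mol
Na⁺ + e⁻ → Na, so theoretical n(Na) = 0.3077 mol → 7.074 g
Efficiency = 5.48 / 7.074 = 0.7747 = 77.5%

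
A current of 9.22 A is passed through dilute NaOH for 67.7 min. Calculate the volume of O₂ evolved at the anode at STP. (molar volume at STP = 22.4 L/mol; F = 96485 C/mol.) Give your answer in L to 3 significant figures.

2.17 L

Q = It = 9.22 × 4062 = 37450 C
n(e⁻) = Q/F = 37450/96485 = 0.3881 mol
2H₂O → O₂ + 4H⁺ + 4e⁻, so n(O₂) = 0.3881 / 4 = 0.09703 mol
V = 0.09703 × 22.4 = 2.173 L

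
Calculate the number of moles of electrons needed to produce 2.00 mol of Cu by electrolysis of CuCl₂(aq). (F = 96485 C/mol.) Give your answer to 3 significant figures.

Cu²⁺ + 2e⁻ → Cu, so n(e⁻) = 2 × 2.00 = 4.000 mol

4.00 mol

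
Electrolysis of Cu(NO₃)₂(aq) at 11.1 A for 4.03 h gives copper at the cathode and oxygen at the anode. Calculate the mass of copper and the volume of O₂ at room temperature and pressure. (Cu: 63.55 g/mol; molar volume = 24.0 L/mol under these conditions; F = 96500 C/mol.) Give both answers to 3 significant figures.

53.0 g Cu; 10.0 L O₂

Q = 11.1 × 14508 = 1.610×10^5 C; n(e⁻) = 1.610×10^5 / 96500 = 1.668 mol
Cathode: Cu²⁺ + 2e⁻ → Cu → n(Cu) = 1.668/2 = 0.8340 mol → 53.0 g
Anode: 2H₂O → O₂ + 4H⁺ + 4e⁻ → n(O₂) = 1.668/4 = 0.4170 mol → 10.0 L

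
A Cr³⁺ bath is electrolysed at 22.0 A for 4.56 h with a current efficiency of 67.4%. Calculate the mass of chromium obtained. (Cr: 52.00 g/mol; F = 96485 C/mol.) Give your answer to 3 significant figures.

43.7 g

Q = 22.0 × 16416 = 3.612×10^5 C
n(e⁻) = 3.612×10^5 / 96485 = 3.744 mol
Cr³⁺ + 3e⁻ → Cr, so theoretical m(Cr) = 1.248 × 52.00 = 64.90 g
Actual mass = 67.4% × 64.90 = 43.7 g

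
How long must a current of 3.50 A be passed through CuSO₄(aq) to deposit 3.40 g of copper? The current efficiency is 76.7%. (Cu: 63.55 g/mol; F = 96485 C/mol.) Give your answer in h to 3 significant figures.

n(Cu) = 3.40 / 63.55 = 0.05350 mol
Cu²⁺ + 2e⁻ → Cu, so n(e⁻) = 2 × 0.05350 = 0.1070 mol
Q = 0.1070 × 96485 / 0.767 = 13460 C
t = Q / I = 13460 / 3.50 = 3846 s = 1.07 h

1.07 h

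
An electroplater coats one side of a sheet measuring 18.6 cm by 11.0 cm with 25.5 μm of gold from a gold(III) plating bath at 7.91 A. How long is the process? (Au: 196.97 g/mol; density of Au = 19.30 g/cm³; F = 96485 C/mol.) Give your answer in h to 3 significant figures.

0.520 h

Plated area = 18.6 × 11.0 = 204.6 cm²
Volume = 204.6 × 25.5×10⁻⁴ cm = 0.5217 cm³
m(Au) = 0.5217 × 19.30 = 10.07 g
n(Au) = 10.07 / 196.97 = 0.05112 mol; n(e⁻) = 3 × 0.05112 = 0.1534 mol
Q = 0.1534 × 96485 = 14800 C
t = 14800 / 7.91 = 1871 s = 0.520 h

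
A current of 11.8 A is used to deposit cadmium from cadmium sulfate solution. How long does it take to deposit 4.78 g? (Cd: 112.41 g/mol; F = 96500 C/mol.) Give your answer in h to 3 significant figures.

n(Cd) = 4.78 / 112.41 = 0.04252 mol
Cd²⁺ + 2e⁻ → Cd, so n(e⁻) = 2 × 0.04252 = 0.08504 mol
Q = 0.08504 × 96500 = 8206 C
t = Q / I = 8206 / 11.8 = 695.4 s = 0.193 h

0.193 h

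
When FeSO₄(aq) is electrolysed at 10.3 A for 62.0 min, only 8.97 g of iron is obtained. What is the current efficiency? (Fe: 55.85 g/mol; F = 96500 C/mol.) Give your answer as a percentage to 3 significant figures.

Q = 10.3 × 3720 = 38320 C
n(e⁻) = 38320 / 96500 = 0.3971 mol
Fe²⁺ + 2e⁻ → Fe, so theoretical n(Fe) = 0.1986 mol → 11.09 g
Efficiency = 8.97 / 11.09 = 0.8088 = 80.9%

80.9%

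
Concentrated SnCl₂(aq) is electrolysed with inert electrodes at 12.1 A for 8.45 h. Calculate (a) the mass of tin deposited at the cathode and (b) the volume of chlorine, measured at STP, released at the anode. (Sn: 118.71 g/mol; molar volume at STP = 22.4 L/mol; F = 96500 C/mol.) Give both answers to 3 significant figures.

226 g Sn; 42.7 L Cl₂

Q = 12.1 × 30420 = 3.681×10^5 C; n(e⁻) = 3.681×10^5 / 96500 = 3.815 mol
Cathode: Sn²⁺ + 2e⁻ → Sn → n(Sn) = 3.815/2 = 1.908 mol → 226 g
Anode: 2Cl⁻ → Cl₂ + 2e⁻ → n(Cl₂) = 3.815/2 = 1.908 mol → 42.7 L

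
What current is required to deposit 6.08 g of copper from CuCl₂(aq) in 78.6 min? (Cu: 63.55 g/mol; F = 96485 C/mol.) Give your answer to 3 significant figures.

3.91 A

n(Cu) = 6.08 / 63.55 = 0.09567 mol
Cu²⁺ + 2e⁻ → Cu, so n(e⁻) = 2 × 0.09567 = 0.1913 mol
Q = 0.1913 × 96485 = 18460 C
I = Q / t = 18460 / 4716 s = 3.91 A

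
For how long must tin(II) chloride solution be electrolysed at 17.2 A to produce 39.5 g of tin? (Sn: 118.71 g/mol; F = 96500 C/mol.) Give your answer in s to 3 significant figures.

n(Sn) = 39.5 / 118.71 = 0.3327 mol
Sn²⁺ + 2e⁻ → Sn, so n(e⁻) = 2 × 0.3327 = 0.6654 mol
Q = 0.6654 × 96500 = 64210 C
t = Q / I = 64210 / 17.2 = 3733 s

3730 s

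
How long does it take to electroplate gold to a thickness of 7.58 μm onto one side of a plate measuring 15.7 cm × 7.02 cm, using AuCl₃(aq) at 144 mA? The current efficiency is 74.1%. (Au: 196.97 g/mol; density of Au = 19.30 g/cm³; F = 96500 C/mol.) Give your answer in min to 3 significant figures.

Plated area = 15.7 × 7.02 = 110.2 cm²
Volume = 110.2 × 7.58×10⁻⁴ cm = 0.08353 cm³
m(Au) = 0.08353 × 19.30 = 1.612 g
n(Au) = 1.612 / 196.97 = 0.008184 mol; n(e⁻) = 3 × 0.008184 = 0.02455 mol
Q = 0.02455 × 96500 / 0.741 = 3197 C
t = 3197 / 0.144 = 22200 s = 370 min

370 min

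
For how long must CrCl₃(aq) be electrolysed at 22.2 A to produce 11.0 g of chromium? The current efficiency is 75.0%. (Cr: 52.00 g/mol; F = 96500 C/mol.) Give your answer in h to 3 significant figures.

n(Cr) = 11.0 / 52.00 = 0.2115 mol
Cr³⁺ + 3e⁻ → Cr, so n(e⁻) = 3 × 0.2115 = 0.6345 mol
Q = 0.6345 × 96500 / 0.750 = 81640 C
t = Q / I = 81640 / 22.2 = 3677 s = 1.02 h

1.02 h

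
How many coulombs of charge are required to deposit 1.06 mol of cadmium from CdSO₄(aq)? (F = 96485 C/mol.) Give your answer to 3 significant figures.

Cd²⁺ + 2e⁻ → Cd, so n(e⁻) = 2 × 1.06 = 2.120 mol
Q = 2.120 × 96485 = 2.045×10^5 C

2.05×10^5 C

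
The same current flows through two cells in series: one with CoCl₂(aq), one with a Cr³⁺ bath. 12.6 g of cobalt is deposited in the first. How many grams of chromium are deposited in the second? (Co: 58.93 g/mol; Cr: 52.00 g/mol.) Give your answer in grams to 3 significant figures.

n(Co) = 12.6 / 58.93 = 0.2138 mol
Co²⁺ + 2e⁻ → Co, so n(e⁻) = 2 × 0.2138 = 0.4276 mol
In series, the same 0.4276 mol of electrons flows through the second cell.
Cr³⁺ + 3e⁻ → Cr, so n(Cr) = 0.4276 / 3 = 0.1425 mol
m(Cr) = 0.1425 × 52.00 = 7.41 g

7.41 g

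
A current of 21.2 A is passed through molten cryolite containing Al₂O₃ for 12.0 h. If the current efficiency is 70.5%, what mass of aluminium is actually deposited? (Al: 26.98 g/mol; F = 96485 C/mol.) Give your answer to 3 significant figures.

60.2 g

Q = 21.2 × 43200 = 9.158×10^5 C
n(e⁻) = 9.158×10^5 / 96485 = 9.492 mol
Al³⁺ + 3e⁻ → Al, so theoretical m(Al) = 3.164 × 26.98 = 85.36 g
Actual mass = 70.5% × 85.36 = 60.2 g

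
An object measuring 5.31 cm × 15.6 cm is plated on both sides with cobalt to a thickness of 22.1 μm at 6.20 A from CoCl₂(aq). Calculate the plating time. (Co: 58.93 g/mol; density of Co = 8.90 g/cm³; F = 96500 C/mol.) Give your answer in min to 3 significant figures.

28.7 min

Plated area = 2 × 5.31 × 15.6 = 165.7 cm²
Volume = 165.7 × 22.1×10⁻⁴ cm = 0.3662 cm³
m(Co) = 0.3662 × 8.90 = 3.259 g
n(Co) = 3.259 / 58.93 = 0.05530 mol; n(e⁻) = 2 × 0.05530 = 0.1106 mol
Q = 0.1106 × 96500 = 10670 C
t = 10670 / 6.20 = 1721 s = 28.7 min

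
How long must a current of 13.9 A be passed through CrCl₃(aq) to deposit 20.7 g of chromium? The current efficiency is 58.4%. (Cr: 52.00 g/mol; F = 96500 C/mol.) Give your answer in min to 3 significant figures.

n(Cr) = 20.7 / 52.00 = 0.3981 mol
Cr³⁺ + 3e⁻ → Cr, so n(e⁻) = 3 × 0.3981 = 1.194 mol
Q = 1.194 × 96500 / 0.584 = 1.973×10^5 C
t = Q / I = 1.973×10^5 / 13.9 = 14190 s = 237 min

237 min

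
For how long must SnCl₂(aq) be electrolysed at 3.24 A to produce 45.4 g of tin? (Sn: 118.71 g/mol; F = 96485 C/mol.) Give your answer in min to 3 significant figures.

380 min

n(Sn) = 45.4 / 118.71 = 0.3824 mol
Sn²⁺ + 2e⁻ → Sn, so n(e⁻) = 2 × 0.3824 = 0.7648 mol
Q = 0.7648 × 96485 = 73790 C
t = Q / I = 73790 / 3.24 = 22770 s = 380 min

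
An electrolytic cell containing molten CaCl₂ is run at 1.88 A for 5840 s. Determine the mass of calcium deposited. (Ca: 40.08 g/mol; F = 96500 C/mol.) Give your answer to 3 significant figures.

2.28 g

Charge passed = 1.88 × 5840 = 10980 C
n(e⁻) = Q/F = 10980/96500 = 0.1138 mol
Ca²⁺ + 2e⁻ → Ca, so n(Ca) = 0.1138 / 2 = 0.05690 mol
m = 0.05690 × 40.08 = 2.28 g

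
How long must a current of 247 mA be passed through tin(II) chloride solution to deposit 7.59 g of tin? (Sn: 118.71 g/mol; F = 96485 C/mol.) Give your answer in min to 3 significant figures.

n(Sn) = 7.59 / 118.71 = 0.06394 mol
Sn²⁺ + 2e⁻ → Sn, so n(e⁻) = 2 × 0.06394 = 0.1279 mol
Q = 0.1279 × 96485 = 12340 C
t = Q / I = 12340 / 0.247 = 49960 s = 833 min

833 min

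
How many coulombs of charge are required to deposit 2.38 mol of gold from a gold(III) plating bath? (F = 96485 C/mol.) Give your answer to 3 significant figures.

Au³⁺ + 3e⁻ → Au, so n(e⁻) = 3 × 2.38 = 7.140 mol
Q = 7.140 × 96485 = 6.889×10^5 C

6.89×10^5 C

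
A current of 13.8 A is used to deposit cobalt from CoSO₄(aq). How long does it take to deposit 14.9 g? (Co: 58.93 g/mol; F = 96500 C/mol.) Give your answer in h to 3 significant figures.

0.982 h

n(Co) = 14.9 / 58.93 = 0.2528 mol
Co²⁺ + 2e⁻ → Co, so n(e⁻) = 2 × 0.2528 = 0.5056 mol
Q = 0.5056 × 96500 = 48790 C
t = Q / I = 48790 / 13.8 = 3536 s = 0.982 h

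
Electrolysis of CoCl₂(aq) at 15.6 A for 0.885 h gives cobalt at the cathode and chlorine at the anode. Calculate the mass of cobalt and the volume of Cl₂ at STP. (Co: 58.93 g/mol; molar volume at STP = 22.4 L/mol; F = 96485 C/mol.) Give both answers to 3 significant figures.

15.2 g Co; 5.77 L Cl₂

Q = 15.6 × 3186 = 49700 C; n(e⁻) = 49700 / 96485 = 0.5151 mol
Cathode: Co²⁺ + 2e⁻ → Co → n(Co) = 0.5151/2 = 0.2576 mol → 15.2 g
Anode: 2Cl⁻ → Cl₂ + 2e⁻ → n(Cl₂) = 0.5151/2 = 0.2576 mol → 5.77 L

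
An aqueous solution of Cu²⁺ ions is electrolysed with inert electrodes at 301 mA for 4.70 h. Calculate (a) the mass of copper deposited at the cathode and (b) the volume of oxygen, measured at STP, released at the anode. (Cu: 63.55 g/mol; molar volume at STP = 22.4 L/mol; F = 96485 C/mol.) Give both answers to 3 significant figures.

Q = 0.301 × 16920 = 5093 C; n(e⁻) = 5093 / 96485 = 0.05279 mol
Cathode: Cu²⁺ + 2e⁻ → Cu → n(Cu) = 0.05279/2 = 0.02640 mol → 1.68 g
Anode: 2H₂O → O₂ + 4H⁺ + 4e⁻ → n(O₂) = 0.05279/4 = 0.01320 mol → 0.296 L

1.68 g Cu; 0.296 L O₂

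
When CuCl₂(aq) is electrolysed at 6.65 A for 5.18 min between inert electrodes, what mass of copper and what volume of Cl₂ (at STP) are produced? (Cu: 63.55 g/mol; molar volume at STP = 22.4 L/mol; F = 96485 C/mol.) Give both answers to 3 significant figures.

Q = 6.65 × 310.8 = 2067 C; n(e⁻) = 2067 / 96485 = 0.02142 mol
Cathode: Cu²⁺ + 2e⁻ → Cu → n(Cu) = 0.02142/2 = 0.01071 mol → 0.681 g
Anode: 2Cl⁻ → Cl₂ + 2e⁻ → n(Cl₂) = 0.02142/2 = 0.01071 mol → 0.240 L

0.681 g Cu; 0.240 L Cl₂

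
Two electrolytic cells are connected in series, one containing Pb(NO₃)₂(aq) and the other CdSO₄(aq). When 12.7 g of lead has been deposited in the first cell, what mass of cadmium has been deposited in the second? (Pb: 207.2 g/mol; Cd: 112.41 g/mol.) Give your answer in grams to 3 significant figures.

n(Pb) = 12.7 / 207.2 = 0.06129 mol
Pb²⁺ + 2e⁻ → Pb, so n(e⁻) = 2 × 0.06129 = 0.1226 mol
The cells are in series, so the same charge (and hence the same n(e⁻) = 0.1226 mol) passes through both.
Cd²⁺ + 2e⁻ → Cd, so n(Cd) = 0.1226 / 2 = 0.06130 mol
m(Cd) = 0.06130 × 112.41 = 6.89 g

6.89 g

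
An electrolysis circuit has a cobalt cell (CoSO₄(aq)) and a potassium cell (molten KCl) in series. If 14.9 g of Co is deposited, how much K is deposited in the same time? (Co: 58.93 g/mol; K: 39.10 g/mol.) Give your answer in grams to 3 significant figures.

19.8 g

n(Co) = 14.9 / 58.93 = 0.2528 mol
Co²⁺ + 2e⁻ → Co, so n(e⁻) = 2 × 0.2528 = 0.5056 mol
The cells are in series, so the same charge (and hence the same n(e⁻) = 0.5056 mol) passes through both.
K⁺ + e⁻ → K, so n(K) = 0.5056 mol
m(K) = 0.5056 × 39.10 = 19.8 g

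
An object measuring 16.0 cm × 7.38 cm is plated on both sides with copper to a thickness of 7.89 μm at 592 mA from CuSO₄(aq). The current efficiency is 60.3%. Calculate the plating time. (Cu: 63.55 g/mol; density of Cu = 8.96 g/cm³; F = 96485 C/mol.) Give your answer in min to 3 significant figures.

237 min

Plated area = 2 × 16.0 × 7.38 = 236.2 cm²
Volume = 236.2 × 7.89×10⁻⁴ cm = 0.1864 cm³
m(Cu) = 0.1864 × 8.96 = 1.670 g
n(Cu) = 1.670 / 63.55 = 0.02628 mol; n(e⁻) = 2 × 0.02628 = 0.05256 mol
Q = 0.05256 × 96485 / 0.603 = 8410 C
t = 8410 / 0.592 = 14210 s = 237 min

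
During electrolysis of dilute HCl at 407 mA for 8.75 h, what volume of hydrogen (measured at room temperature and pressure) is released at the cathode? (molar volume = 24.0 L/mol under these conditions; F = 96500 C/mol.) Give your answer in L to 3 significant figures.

1.59 L

Q = It = 0.407 × 31500 = 12820 C
n(e⁻) = Q/F = 12820/96500 = 0.1328 mol
2H⁺ + 2e⁻ → H₂, so n(H₂) = 0.1328 / 2 = 0.06640 mol
V = 0.06640 × 24.0 = 1.594 L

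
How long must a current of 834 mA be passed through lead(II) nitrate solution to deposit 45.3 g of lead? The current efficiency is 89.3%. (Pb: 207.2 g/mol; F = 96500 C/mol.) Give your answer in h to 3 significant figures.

15.7 h

n(Pb) = 45.3 / 207.2 = 0.2186 mol
Pb²⁺ + 2e⁻ → Pb, so n(e⁻) = 2 × 0.2186 = 0.4372 mol
Q = 0.4372 × 96500 / 0.893 = 47250 C
t = Q / I = 47250 / 0.834 = 56650 s = 15.7 h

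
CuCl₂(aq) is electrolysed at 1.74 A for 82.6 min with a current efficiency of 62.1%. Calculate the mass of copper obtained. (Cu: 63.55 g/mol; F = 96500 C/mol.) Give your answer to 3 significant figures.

1.76 g

Q = 1.74 × 4956 = 8623 C
n(e⁻) = 8623 / 96500 = 0.08936 mol
Cu²⁺ + 2e⁻ → Cu, so theoretical m(Cu) = 0.04468 × 63.55 = 2.839 g
Actual mass = 62.1% × 2.839 = 1.76 g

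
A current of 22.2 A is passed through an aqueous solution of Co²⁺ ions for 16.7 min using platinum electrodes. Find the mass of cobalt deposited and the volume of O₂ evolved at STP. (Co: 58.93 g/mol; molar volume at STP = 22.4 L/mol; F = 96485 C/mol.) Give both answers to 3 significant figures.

Q = 22.2 × 1002 = 22240 C; n(e⁻) = 22240 / 96485 = 0.2305 mol
Cathode: Co²⁺ + 2e⁻ → Co → n(Co) = 0.2305/2 = 0.1153 mol → 6.79 g
Anode: 2H₂O → O₂ + 4H⁺ + 4e⁻ → n(O₂) = 0.2305/4 = 0.05763 mol → 1.29 L

6.79 g Co; 1.29 L O₂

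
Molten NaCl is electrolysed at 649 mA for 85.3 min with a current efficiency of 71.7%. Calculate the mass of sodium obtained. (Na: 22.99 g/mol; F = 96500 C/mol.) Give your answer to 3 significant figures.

Q = 0.649 × 5118 = 3322 C
n(e⁻) = 3322 / 96500 = 0.03442 mol
Na⁺ + e⁻ → Na, so theoretical m(Na) = 0.03442 × 22.99 = 0.7913 g
Actual mass = 71.7% × 0.7913 = 0.567 g

0.567 g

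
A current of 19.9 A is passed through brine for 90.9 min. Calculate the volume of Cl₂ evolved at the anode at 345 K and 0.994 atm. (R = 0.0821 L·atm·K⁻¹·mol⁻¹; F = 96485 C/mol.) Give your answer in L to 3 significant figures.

Q = 19.9 A × 5454 s = 1.085×10^5 C
n(e⁻) = 1.085×10^5 / 96485 = 1.125 mol
2Cl⁻ → Cl₂ + 2e⁻, so n(Cl₂) = 1.125 / 2 = 0.5625 mol
V = nRT/P = 0.5625 × 0.0821 × 345 / 0.994 = 16.03 L

16.0 L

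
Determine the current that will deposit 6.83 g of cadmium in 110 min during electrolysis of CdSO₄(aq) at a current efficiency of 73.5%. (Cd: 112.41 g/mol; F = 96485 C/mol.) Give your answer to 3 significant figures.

n(Cd) = 6.83 / 112.41 = 0.06076 mol
Cd²⁺ + 2e⁻ → Cd, so n(e⁻) = 2 × 0.06076 = 0.1215 mol
Q = 0.1215 × 96485 / 0.735 = 15950 C
I = Q / t = 15950 / 6600 s = 2.42 A

2.42 A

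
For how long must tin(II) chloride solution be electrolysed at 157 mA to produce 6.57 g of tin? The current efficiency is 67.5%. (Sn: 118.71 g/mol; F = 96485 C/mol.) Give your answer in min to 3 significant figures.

n(Sn) = 6.57 / 118.71 = 0.05534 mol
Sn²⁺ + 2e⁻ → Sn, so n(e⁻) = 2 × 0.05534 = 0.1107 mol
Q = 0.1107 × 96485 / 0.675 = 15820 C
t = Q / I = 15820 / 0.157 = 1.008×10^5 s = 1680 min

1680 min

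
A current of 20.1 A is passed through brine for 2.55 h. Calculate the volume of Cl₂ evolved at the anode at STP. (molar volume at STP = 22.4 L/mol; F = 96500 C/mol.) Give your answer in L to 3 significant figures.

Q = 20.1 A × 9180 s = 1.845×10^5 C
Moles of electrons = 1.845×10^5 / 96500 = 1.912 mol
2Cl⁻ → Cl₂ + 2e⁻, so n(Cl₂) = 1.912 / 2 = 0.9560 mol
V = 0.9560 × 22.4 = 21.41 L

21.4 L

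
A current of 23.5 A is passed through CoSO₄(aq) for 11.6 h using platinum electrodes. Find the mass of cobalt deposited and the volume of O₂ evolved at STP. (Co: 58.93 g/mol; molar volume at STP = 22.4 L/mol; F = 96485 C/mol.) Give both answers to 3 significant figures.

Q = 23.5 × 41760 = 9.814×10^5 C; n(e⁻) = 9.814×10^5 / 96485 = 10.17 mol
Cathode: Co²⁺ + 2e⁻ → Co → n(Co) = 10.17/2 = 5.085 mol → 300 g
Anode: 2H₂O → O₂ + 4H⁺ + 4e⁻ → n(O₂) = 10.17/4 = 2.543 mol → 57.0 L

300 g Co; 57.0 L O₂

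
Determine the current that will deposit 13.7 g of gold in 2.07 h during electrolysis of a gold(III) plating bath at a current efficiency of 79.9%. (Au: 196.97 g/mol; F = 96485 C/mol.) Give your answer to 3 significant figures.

n(Au) = 13.7 / 196.97 = 0.06955 mol
Au³⁺ + 3e⁻ → Au, so n(e⁻) = 3 × 0.06955 = 0.2087 mol
Q = 0.2087 × 96485 / 0.799 = 25200 C
I = Q / t = 25200 / 7452 s = 3.38 A

3.38 A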